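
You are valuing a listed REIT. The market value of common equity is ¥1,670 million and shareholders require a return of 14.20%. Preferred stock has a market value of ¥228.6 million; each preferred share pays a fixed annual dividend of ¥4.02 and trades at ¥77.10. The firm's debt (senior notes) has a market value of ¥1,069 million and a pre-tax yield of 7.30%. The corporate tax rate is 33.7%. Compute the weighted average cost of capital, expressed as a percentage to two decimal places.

10.14%

Cost of preferred: Rp = 4.02 / 77.1 = 5.2140%.
Total capital V = 1670 + 228.6 + 1069 = 2967.6.
Equity: weight = 1670/2967.6 = 0.5627; cost = 14.2%.
Preferred: weight = 228.6/2967.6 = 0.0770; cost = 5.214%.
Senior notes: weight = 1069/2967.6 = 0.3602; after-tax cost = 7.3% × (1 − 33.7%) = 4.8399%.
WACC = 0.5627 × 14.2000% + 0.0770 × 5.2140% + 0.3602 × 4.8399% = 10.1361%.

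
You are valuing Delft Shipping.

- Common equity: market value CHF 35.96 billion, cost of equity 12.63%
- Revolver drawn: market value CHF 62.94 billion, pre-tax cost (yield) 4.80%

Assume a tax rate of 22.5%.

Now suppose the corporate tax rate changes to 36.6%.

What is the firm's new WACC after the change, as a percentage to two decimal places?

After the change:
Total capital V = 35.96 + 62.94 = 98.9.
Equity: weight = 35.96/98.9 = 0.3636; cost = 12.63%.
Revolver drawn: weight = 62.94/98.9 = 0.6364; after-tax cost = 4.8% × (1 − 36.6%) = 3.0432%.
WACC = 0.3636 × 12.6300% + 0.6364 × 3.0432% = 6.5290%.

6.53%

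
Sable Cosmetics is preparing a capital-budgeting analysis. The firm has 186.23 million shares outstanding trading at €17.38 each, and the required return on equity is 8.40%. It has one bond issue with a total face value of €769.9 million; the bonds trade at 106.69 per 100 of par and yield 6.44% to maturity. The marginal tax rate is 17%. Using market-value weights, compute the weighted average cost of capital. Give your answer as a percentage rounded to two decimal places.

Market value of equity E = 17.38 × 186.23m = 3236.6774m. Market value of debt D = 769.9m × 106.69/100 = 821.40631m.
Total capital V = 3236.6774 + 821.40631 = 4058.08371.
Equity: weight = 3236.6774/4058.08371 = 0.7976; cost = 8.4%.
Bonds outstanding: weight = 821.40631/4058.08371 = 0.2024; after-tax cost = 6.44% × (1 − 17%) = 5.3452%.
WACC = 0.7976 × 8.4000% + 0.2024 × 5.3452% = 7.7817%.

7.78%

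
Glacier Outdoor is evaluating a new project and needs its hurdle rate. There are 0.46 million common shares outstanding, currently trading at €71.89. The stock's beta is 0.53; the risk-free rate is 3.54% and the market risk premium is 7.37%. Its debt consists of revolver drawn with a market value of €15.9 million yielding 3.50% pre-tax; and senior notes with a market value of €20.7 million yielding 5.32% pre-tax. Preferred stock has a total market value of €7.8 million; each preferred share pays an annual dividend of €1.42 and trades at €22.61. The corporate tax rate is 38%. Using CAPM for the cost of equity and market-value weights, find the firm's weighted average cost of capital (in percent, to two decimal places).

Cost of equity via CAPM: Re = 3.54% + 0.53 × 7.37% = 7.4461%.
Cost of preferred: Rp = 1.42 / 22.61 = 6.2804%.
Market value of equity E = 71.89 × 0.46m = 33.0694m.
Total capital V = 33.0694 + 7.8 + 15.9 + 20.7 = 77.4694.
Equity: weight = 33.0694/77.4694 = 0.4269; cost = 7.4461%.
Preferred: weight = 7.8/77.4694 = 0.1007; cost = 6.2804%.
Revolver drawn: weight = 15.9/77.4694 = 0.2052; after-tax cost = 3.5% × (1 − 38%) = 2.1700%.
Senior notes: weight = 20.7/77.4694 = 0.2672; after-tax cost = 5.32% × (1 − 38%) = 3.2984%.
WACC = 0.4269 × 7.4461% + 0.1007 × 6.2804% + 0.2052 × 2.1700% + 0.2672 × 3.2984% = 5.1376%.

5.14%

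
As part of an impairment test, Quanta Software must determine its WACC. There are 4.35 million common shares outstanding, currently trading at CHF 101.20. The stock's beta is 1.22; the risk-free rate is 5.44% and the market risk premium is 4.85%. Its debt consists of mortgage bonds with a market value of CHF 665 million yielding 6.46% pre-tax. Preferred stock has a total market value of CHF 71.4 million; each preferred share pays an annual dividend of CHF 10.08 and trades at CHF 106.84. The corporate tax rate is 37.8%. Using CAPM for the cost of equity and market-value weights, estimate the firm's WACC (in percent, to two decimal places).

7.09%

Cost of equity via CAPM: Re = 5.44% + 1.22 × 4.85% = 11.3570%.
Cost of preferred: Rp = 10.08 / 106.84 = 9.4347%.
Market value of equity E = 101.2 × 4.35m = 440.22m.
Total capital V = 440.22 + 71.4 + 665 = 1176.62.
Equity: weight = 440.22/1176.62 = 0.3741; cost = 11.357%.
Preferred: weight = 71.4/1176.62 = 0.0607; cost = 9.4347%.
Mortgage bonds: weight = 665/1176.62 = 0.5652; after-tax cost = 6.46% × (1 − 37.8%) = 4.0181%.
WACC = 0.3741 × 11.3570% + 0.0607 × 9.4347% + 0.5652 × 4.0181% = 7.0926%.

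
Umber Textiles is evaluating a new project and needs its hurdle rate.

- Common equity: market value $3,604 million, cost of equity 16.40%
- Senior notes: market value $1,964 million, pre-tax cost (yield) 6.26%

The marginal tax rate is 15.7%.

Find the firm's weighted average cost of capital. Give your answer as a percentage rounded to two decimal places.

Total capital V = 3604 + 1964 = 5568.
Equity: weight = 3604/5568 = 0.6473; cost = 16.4%.
Senior notes: weight = 1964/5568 = 0.3527; after-tax cost = 6.26% × (1 − 15.7%) = 5.2772%.
WACC = 0.6473 × 16.4000% + 0.3527 × 5.2772% = 12.4766%.

12.48%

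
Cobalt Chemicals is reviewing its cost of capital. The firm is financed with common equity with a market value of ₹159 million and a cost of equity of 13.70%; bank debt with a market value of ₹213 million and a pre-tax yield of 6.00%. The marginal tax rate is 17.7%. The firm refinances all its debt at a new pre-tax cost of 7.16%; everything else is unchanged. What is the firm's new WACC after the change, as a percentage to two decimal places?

9.23%

After the change:
Total capital V = 159 + 213 = 372.
Equity: weight = 159/372 = 0.4274; cost = 13.7%.
Bank debt: weight = 213/372 = 0.5726; after-tax cost = 7.16% × (1 − 17.7%) = 5.8927%.
WACC = 0.4274 × 13.7000% + 0.5726 × 5.8927% = 9.2297%.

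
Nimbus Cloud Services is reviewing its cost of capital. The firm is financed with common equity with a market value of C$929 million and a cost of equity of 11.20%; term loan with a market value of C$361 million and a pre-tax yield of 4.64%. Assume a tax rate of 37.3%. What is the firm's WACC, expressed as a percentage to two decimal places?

8.88%

Total capital V = 929 + 361 = 1290.
Equity: weight = 929/1290 = 0.7202; cost = 11.2%.
Term loan: weight = 361/1290 = 0.2798; after-tax cost = 4.64% × (1 − 37.3%) = 2.9093%.
WACC = 0.7202 × 11.2000% + 0.2798 × 2.9093% = 8.8799%.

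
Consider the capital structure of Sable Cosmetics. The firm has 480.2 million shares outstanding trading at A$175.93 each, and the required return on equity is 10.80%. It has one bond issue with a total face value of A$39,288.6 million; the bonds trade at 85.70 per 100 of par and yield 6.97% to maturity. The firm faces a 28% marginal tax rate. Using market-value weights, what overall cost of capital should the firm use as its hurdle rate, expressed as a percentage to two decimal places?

Market value of equity E = 175.93 × 480.2m = 84481.586m. Market value of debt D = 39288.6m × 85.7/100 = 33670.3302m.
Total capital V = 84481.586 + 33670.3302 = 118151.9162.
Equity: weight = 84481.586/118151.9162 = 0.7150; cost = 10.8%.
Bonds outstanding: weight = 33670.3302/118151.9162 = 0.2850; after-tax cost = 6.97% × (1 − 28%) = 5.0184%.
WACC = 0.7150 × 10.8000% + 0.2850 × 5.0184% = 9.1524%.

9.15%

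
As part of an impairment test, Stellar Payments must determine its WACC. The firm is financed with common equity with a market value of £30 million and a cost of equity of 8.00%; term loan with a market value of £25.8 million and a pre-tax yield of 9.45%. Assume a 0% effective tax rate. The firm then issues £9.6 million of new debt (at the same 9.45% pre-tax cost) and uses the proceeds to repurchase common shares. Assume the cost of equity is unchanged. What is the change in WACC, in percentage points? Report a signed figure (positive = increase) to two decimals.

+0.25 pp

Current WACC:
Total capital V = 30 + 25.8 = 55.8.
Equity: weight = 30/55.8 = 0.5376; cost = 8%.
Term loan: weight = 25.8/55.8 = 0.4624; after-tax cost = 9.45% × (1 − 0%) = 9.4500%.
WACC = 0.5376 × 8.0000% + 0.4624 × 9.4500% = 8.6704%.
After the change:
Total capital V = 20.4 + 35.4 = 55.8.
Equity: weight = 20.4/55.8 = 0.3656; cost = 8%.
Term loan: weight = 35.4/55.8 = 0.6344; after-tax cost = 9.45% × (1 − 0%) = 9.4500%.
WACC = 0.3656 × 8.0000% + 0.6344 × 9.4500% = 8.9199%.
Change in WACC = 8.9199% − 8.6704% = 0.2495 pp.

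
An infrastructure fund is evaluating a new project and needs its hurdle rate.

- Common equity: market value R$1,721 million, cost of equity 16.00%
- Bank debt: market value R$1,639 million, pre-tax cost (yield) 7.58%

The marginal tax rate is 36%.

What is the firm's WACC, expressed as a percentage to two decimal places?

10.56%

Total capital V = 1721 + 1639 = 3360.
Equity: weight = 1721/3360 = 0.5122; cost = 16%.
Bank debt: weight = 1639/3360 = 0.4878; after-tax cost = 7.58% × (1 − 36%) = 4.8512%.
WACC = 0.5122 × 16.0000% + 0.4878 × 4.8512% = 10.5616%.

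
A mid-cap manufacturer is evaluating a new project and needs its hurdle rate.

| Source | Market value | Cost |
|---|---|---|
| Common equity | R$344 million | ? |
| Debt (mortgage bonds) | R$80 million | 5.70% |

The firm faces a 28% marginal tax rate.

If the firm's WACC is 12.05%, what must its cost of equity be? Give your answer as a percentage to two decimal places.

13.90%

Total capital V = 344 + 80 = 424.
Equity weight = 344/424 = 0.8113.
Mortgage bonds weight = 80/424 = 0.1887.
Debt contribution = 0.1887 × 5.7% × (1 − 28%) = 0.7743%.
Required equity contribution = 12.05% − 0.7743% = 11.2757%.
Re = 11.2757% / 0.8113 = 13.8979%.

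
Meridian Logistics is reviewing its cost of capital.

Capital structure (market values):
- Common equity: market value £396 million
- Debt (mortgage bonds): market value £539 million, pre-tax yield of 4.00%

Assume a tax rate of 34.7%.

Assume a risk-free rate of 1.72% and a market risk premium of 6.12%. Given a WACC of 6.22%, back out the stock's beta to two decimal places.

Total capital V = 396 + 539 = 935.
Equity weight = 396/935 = 0.4235.
Mortgage bonds weight = 539/935 = 0.5765.
Debt contribution = 0.5765 × 4% × (1 − 34.7%) = 1.5057%.
Required equity contribution = 6.22% − 1.5057% = 4.7143%  ⇒  Re = 11.1309%.
CAPM: 11.1309% = 1.72% + β × 6.12%  ⇒  β = 1.5377.

1.54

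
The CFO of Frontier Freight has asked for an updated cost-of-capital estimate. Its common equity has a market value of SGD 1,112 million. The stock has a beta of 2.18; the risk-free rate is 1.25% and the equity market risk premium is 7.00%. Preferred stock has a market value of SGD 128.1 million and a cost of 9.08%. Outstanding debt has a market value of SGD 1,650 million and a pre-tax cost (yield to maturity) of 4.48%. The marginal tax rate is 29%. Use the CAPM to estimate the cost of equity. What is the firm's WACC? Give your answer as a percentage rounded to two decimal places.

8.57%

Cost of equity via CAPM: Re = 1.25% + 2.18 × 7.0% = 16.5100%.
Total capital V = 1112 + 128.1 + 1650 = 2890.1.
Equity: weight = 1112/2890.1 = 0.3848; cost = 16.51%.
Preferred: weight = 128.1/2890.1 = 0.0443; cost = 9.08%.
Debt: weight = 1650/2890.1 = 0.5709; after-tax cost = 4.48% × (1 − 29%) = 3.1808%.
WACC = 0.3848 × 16.5100% + 0.0443 × 9.0800% + 0.5709 × 3.1808% = 8.5708%.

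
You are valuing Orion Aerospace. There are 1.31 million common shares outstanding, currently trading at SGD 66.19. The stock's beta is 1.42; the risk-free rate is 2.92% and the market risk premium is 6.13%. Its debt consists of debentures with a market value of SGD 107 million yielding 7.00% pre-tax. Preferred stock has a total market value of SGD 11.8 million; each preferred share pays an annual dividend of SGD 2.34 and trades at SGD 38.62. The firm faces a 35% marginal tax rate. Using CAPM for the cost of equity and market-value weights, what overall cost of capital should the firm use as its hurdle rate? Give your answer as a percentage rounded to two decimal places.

7.62%

Cost of equity via CAPM: Re = 2.92% + 1.42 × 6.13% = 11.6246%.
Cost of preferred: Rp = 2.34 / 38.62 = 6.0590%.
Market value of equity E = 66.19 × 1.31m = 86.7089m.
Total capital V = 86.7089 + 11.8 + 107 = 205.5089.
Equity: weight = 86.7089/205.5089 = 0.4219; cost = 11.6246%.
Preferred: weight = 11.8/205.5089 = 0.0574; cost = 6.059%.
Debentures: weight = 107/205.5089 = 0.5207; after-tax cost = 7% × (1 − 35%) = 4.5500%.
WACC = 0.4219 × 11.6246% + 0.0574 × 6.0590% + 0.5207 × 4.5500% = 7.6216%.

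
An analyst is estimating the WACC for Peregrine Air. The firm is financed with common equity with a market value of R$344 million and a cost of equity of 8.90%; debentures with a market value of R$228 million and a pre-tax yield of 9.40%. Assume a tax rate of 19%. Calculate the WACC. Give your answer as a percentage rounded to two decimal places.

8.39%

Total capital V = 344 + 228 = 572.
Equity: weight = 344/572 = 0.6014; cost = 8.9%.
Debentures: weight = 228/572 = 0.3986; after-tax cost = 9.4% × (1 − 19%) = 7.6140%.
WACC = 0.6014 × 8.9000% + 0.3986 × 7.6140% = 8.3874%.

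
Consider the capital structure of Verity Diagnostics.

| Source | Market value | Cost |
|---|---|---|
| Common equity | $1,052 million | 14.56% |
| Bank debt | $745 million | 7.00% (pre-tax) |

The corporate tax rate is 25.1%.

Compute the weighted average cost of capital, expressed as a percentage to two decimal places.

10.70%

Total capital V = 1052 + 745 = 1797.
Equity: weight = 1052/1797 = 0.5854; cost = 14.56%.
Bank debt: weight = 745/1797 = 0.4146; after-tax cost = 7% × (1 − 25.1%) = 5.2430%.
WACC = 0.5854 × 14.5600% + 0.4146 × 5.2430% = 10.6974%.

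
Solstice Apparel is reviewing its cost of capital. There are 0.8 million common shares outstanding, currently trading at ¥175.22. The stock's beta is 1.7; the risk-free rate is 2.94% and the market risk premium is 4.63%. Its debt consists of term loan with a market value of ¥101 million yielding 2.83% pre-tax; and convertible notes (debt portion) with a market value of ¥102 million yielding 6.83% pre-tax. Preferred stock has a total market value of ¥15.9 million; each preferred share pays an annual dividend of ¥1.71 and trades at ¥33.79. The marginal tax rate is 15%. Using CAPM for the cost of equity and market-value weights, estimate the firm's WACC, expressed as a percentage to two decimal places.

6.77%

Cost of equity via CAPM: Re = 2.94% + 1.7 × 4.63% = 10.8110%.
Cost of preferred: Rp = 1.71 / 33.79 = 5.0607%.
Market value of equity E = 175.22 × 0.8m = 140.176m.
Total capital V = 140.176 + 15.9 + 101 + 102 = 359.076.
Equity: weight = 140.176/359.076 = 0.3904; cost = 10.811%.
Preferred: weight = 15.9/359.076 = 0.0443; cost = 5.0607%.
Term loan: weight = 101/359.076 = 0.2813; after-tax cost = 2.83% × (1 − 15%) = 2.4055%.
Convertible notes (debt portion): weight = 102/359.076 = 0.2841; after-tax cost = 6.83% × (1 − 15%) = 5.8055%.
WACC = 0.3904 × 10.8110% + 0.0443 × 5.0607% + 0.2813 × 2.4055% + 0.2841 × 5.8055% = 6.7702%.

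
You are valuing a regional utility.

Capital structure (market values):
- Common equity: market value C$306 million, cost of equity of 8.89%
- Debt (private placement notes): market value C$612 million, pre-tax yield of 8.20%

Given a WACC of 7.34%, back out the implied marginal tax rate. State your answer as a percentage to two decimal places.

19.94%

Total capital V = 306 + 612 = 918.
Equity weight = 306/918 = 0.3333.
Private placement notes weight = 612/918 = 0.6667.
Equity contribution = 0.3333 × 8.89% = 2.9633%.
Debt contribution must be 7.34% − 2.9633% = 4.3767%.
0.6667 × 8.2% × (1 − T) = 4.3767%  ⇒  (1 − T) = 0.8006.
T = 19.9390%.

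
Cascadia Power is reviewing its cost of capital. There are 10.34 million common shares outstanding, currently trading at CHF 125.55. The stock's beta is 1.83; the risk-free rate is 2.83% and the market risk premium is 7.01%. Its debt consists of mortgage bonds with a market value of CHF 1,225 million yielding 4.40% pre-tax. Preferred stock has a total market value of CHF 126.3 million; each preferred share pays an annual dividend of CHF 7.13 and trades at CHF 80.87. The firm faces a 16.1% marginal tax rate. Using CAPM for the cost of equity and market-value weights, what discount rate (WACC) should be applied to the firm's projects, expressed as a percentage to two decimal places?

Cost of equity via CAPM: Re = 2.83% + 1.83 × 7.01% = 15.6583%.
Cost of preferred: Rp = 7.13 / 80.87 = 8.8166%.
Market value of equity E = 125.55 × 10.34m = 1298.187m.
Total capital V = 1298.187 + 126.3 + 1225 = 2649.487.
Equity: weight = 1298.187/2649.487 = 0.4900; cost = 15.6583%.
Preferred: weight = 126.3/2649.487 = 0.0477; cost = 8.8166%.
Mortgage bonds: weight = 1225/2649.487 = 0.4624; after-tax cost = 4.4% × (1 − 16.1%) = 3.6916%.
WACC = 0.4900 × 15.6583% + 0.0477 × 8.8166% + 0.4624 × 3.6916% = 9.7993%.

9.80%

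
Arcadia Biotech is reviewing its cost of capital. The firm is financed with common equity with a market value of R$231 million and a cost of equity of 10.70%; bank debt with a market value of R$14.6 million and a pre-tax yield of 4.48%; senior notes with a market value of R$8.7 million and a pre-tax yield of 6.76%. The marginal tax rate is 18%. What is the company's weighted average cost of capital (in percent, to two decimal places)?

10.12%

Total capital V = 231 + 14.6 + 8.7 = 254.3.
Equity: weight = 231/254.3 = 0.9084; cost = 10.7%.
Bank debt: weight = 14.6/254.3 = 0.0574; after-tax cost = 4.48% × (1 − 18%) = 3.6736%.
Senior notes: weight = 8.7/254.3 = 0.0342; after-tax cost = 6.76% × (1 − 18%) = 5.5432%.
WACC = 0.9084 × 10.7000% + 0.0574 × 3.6736% + 0.0342 × 5.5432% = 10.1202%.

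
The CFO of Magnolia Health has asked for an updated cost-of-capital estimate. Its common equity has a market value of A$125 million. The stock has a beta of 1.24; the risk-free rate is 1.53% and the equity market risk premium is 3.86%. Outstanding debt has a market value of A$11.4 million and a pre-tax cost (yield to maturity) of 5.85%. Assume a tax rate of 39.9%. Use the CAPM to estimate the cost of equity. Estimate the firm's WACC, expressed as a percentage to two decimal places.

6.08%

Cost of equity via CAPM: Re = 1.53% + 1.24 × 3.86% = 6.3164%.
Total capital V = 125 + 11.4 = 136.4.
Equity: weight = 125/136.4 = 0.9164; cost = 6.3164%.
Debt: weight = 11.4/136.4 = 0.0836; after-tax cost = 5.85% × (1 − 39.9%) = 3.5158%.
WACC = 0.9164 × 6.3164% + 0.0836 × 3.5158% = 6.0823%.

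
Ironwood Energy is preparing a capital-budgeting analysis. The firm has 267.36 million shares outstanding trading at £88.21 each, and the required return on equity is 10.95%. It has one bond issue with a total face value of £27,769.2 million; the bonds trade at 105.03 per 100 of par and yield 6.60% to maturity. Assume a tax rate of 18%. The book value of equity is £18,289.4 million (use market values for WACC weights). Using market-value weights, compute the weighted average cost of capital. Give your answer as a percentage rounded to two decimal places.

Market value of equity E = 88.21 × 267.36m = 23583.8256m. Market value of debt D = 27769.2m × 105.03/100 = 29165.99076m.
Total capital V = 23583.8256 + 29165.99076 = 52749.81636.
Equity: weight = 23583.8256/52749.81636 = 0.4471; cost = 10.95%.
Bonds outstanding: weight = 29165.99076/52749.81636 = 0.5529; after-tax cost = 6.6% × (1 − 18%) = 5.4120%.
WACC = 0.4471 × 10.9500% + 0.5529 × 5.4120% = 7.8880%.

7.89%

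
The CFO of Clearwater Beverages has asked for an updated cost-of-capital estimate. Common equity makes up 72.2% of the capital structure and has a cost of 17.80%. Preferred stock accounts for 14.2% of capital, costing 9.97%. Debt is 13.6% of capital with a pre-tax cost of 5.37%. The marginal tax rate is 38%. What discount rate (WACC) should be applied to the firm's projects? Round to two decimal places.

After-tax cost of debt = 5.37% × (1 − 38%) = 3.3294%.
WACC = 0.722 × 17.8000% + 0.142 × 9.9700% + 0.136 × 3.3294% = 14.7201%.

14.72%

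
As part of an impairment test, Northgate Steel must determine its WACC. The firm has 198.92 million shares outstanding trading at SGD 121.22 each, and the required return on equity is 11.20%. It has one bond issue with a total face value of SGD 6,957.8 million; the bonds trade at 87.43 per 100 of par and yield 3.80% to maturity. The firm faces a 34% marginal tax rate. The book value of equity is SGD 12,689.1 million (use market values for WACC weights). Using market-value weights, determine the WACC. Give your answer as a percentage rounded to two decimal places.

9.45%

Market value of equity E = 121.22 × 198.92m = 24113.0824m. Market value of debt D = 6957.8m × 87.43/100 = 6083.20454m.
Total capital V = 24113.0824 + 6083.20454 = 30196.28694.
Equity: weight = 24113.0824/30196.28694 = 0.7985; cost = 11.2%.
Bonds outstanding: weight = 6083.20454/30196.28694 = 0.2015; after-tax cost = 3.8% × (1 − 34%) = 2.5080%.
WACC = 0.7985 × 11.2000% + 0.2015 × 2.5080% = 9.4489%.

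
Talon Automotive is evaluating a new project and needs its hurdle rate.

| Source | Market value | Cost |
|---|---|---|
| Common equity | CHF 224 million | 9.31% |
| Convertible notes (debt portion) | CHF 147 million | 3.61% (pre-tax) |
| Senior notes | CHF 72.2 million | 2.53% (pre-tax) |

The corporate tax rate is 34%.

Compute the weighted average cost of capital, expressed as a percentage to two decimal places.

Total capital V = 224 + 147 + 72.2 = 443.2.
Equity: weight = 224/443.2 = 0.5054; cost = 9.31%.
Convertible notes (debt portion): weight = 147/443.2 = 0.3317; after-tax cost = 3.61% × (1 − 34%) = 2.3826%.
Senior notes: weight = 72.2/443.2 = 0.1629; after-tax cost = 2.53% × (1 − 34%) = 1.6698%.
WACC = 0.5054 × 9.3100% + 0.3317 × 2.3826% + 0.1629 × 1.6698% = 5.7677%.

5.77%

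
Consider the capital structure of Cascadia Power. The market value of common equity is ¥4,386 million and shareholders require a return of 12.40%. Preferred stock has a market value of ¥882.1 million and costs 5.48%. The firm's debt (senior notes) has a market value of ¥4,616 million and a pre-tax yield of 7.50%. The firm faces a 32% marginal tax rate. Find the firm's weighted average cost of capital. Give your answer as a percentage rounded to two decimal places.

Total capital V = 4386 + 882.1 + 4616 = 9884.1.
Equity: weight = 4386/9884.1 = 0.4437; cost = 12.4%.
Preferred: weight = 882.1/9884.1 = 0.0892; cost = 5.48%.
Senior notes: weight = 4616/9884.1 = 0.4670; after-tax cost = 7.5% × (1 − 32%) = 5.1000%.
WACC = 0.4437 × 12.4000% + 0.0892 × 5.4800% + 0.4670 × 5.1000% = 8.3732%.

8.37%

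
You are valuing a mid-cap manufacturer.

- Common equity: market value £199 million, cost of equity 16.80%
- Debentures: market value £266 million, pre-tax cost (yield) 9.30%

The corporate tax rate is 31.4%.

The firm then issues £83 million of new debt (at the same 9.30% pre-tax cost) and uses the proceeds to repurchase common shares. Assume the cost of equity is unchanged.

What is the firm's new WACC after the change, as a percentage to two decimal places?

After the change:
Total capital V = 116 + 349 = 465.
Equity: weight = 116/465 = 0.2495; cost = 16.8%.
Debentures: weight = 349/465 = 0.7505; after-tax cost = 9.3% × (1 − 31.4%) = 6.3798%.
WACC = 0.2495 × 16.8000% + 0.7505 × 6.3798% = 8.9792%.

8.98%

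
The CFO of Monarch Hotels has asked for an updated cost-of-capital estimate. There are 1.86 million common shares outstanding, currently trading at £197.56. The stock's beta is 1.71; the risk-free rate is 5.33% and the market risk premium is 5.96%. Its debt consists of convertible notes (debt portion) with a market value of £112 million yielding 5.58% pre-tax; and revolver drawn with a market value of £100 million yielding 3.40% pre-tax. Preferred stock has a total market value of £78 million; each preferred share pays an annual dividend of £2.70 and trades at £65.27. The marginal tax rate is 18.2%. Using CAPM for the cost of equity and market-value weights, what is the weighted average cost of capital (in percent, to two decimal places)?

10.37%

Cost of equity via CAPM: Re = 5.33% + 1.71 × 5.96% = 15.5216%.
Cost of preferred: Rp = 2.7 / 65.27 = 4.1367%.
Market value of equity E = 197.56 × 1.86m = 367.4616m.
Total capital V = 367.4616 + 78 + 112 + 100 = 657.4616.
Equity: weight = 367.4616/657.4616 = 0.5589; cost = 15.5216%.
Preferred: weight = 78/657.4616 = 0.1186; cost = 4.1367%.
Convertible notes (debt portion): weight = 112/657.4616 = 0.1704; after-tax cost = 5.58% × (1 − 18.2%) = 4.5644%.
Revolver drawn: weight = 100/657.4616 = 0.1521; after-tax cost = 3.4% × (1 − 18.2%) = 2.7812%.
WACC = 0.5589 × 15.5216% + 0.1186 × 4.1367% + 0.1704 × 4.5644% + 0.1521 × 2.7812% = 10.3665%.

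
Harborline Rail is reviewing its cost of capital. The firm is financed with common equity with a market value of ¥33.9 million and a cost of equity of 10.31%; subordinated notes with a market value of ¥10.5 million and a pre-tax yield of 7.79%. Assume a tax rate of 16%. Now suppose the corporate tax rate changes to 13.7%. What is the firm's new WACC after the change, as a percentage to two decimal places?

9.46%

After the change:
Total capital V = 33.9 + 10.5 = 44.4.
Equity: weight = 33.9/44.4 = 0.7635; cost = 10.31%.
Subordinated notes: weight = 10.5/44.4 = 0.2365; after-tax cost = 7.79% × (1 − 13.7%) = 6.7228%.
WACC = 0.7635 × 10.3100% + 0.2365 × 6.7228% = 9.4617%.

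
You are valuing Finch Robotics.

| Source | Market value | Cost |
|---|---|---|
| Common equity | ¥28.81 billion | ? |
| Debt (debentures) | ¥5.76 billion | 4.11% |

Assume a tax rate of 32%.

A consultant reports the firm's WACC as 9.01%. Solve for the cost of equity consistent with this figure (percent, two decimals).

10.25%

Total capital V = 28.81 + 5.76 = 34.57.
Equity weight = 28.81/34.57 = 0.8334.
Debentures weight = 5.76/34.57 = 0.1666.
Debt contribution = 0.1666 × 4.11% × (1 − 32%) = 0.4657%.
Required equity contribution = 9.01% − 0.4657% = 8.5443%.
Re = 8.5443% / 0.8334 = 10.2526%.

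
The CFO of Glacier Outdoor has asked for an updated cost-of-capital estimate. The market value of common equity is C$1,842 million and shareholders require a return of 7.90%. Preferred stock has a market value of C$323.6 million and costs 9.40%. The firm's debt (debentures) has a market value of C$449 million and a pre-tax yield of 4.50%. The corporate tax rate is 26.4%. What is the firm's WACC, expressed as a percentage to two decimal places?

7.30%

Total capital V = 1842 + 323.6 + 449 = 2614.6.
Equity: weight = 1842/2614.6 = 0.7045; cost = 7.9%.
Preferred: weight = 323.6/2614.6 = 0.1238; cost = 9.4%.
Debentures: weight = 449/2614.6 = 0.1717; after-tax cost = 4.5% × (1 − 26.4%) = 3.3120%.
WACC = 0.7045 × 7.9000% + 0.1238 × 9.4000% + 0.1717 × 3.3120% = 7.2978%.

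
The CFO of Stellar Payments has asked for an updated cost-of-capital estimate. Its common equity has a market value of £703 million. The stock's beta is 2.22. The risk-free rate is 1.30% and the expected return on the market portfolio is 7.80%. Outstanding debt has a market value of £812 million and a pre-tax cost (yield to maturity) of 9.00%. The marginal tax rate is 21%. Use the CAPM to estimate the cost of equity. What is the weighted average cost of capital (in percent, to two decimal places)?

Market risk premium = 7.8% − 1.3% = 6.5%.
Cost of equity via CAPM: Re = 1.3% + 2.22 × 6.5% = 15.7300%.
Total capital V = 703 + 812 = 1515.
Equity: weight = 703/1515 = 0.4640; cost = 15.73%.
Debt: weight = 812/1515 = 0.5360; after-tax cost = 9% × (1 − 21%) = 7.1100%.
WACC = 0.4640 × 15.7300% + 0.5360 × 7.1100% = 11.1099%.

11.11%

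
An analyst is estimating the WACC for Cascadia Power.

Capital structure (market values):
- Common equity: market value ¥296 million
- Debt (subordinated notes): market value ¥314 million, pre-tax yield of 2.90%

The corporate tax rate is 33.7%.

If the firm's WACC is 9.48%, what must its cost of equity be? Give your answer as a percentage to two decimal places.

17.50%

Total capital V = 296 + 314 = 610.
Equity weight = 296/610 = 0.4852.
Subordinated notes weight = 314/610 = 0.5148.
Debt contribution = 0.5148 × 2.9% × (1 − 33.7%) = 0.9897%.
Required equity contribution = 9.48% − 0.9897% = 8.4903%.
Re = 8.4903% / 0.4852 = 17.4969%.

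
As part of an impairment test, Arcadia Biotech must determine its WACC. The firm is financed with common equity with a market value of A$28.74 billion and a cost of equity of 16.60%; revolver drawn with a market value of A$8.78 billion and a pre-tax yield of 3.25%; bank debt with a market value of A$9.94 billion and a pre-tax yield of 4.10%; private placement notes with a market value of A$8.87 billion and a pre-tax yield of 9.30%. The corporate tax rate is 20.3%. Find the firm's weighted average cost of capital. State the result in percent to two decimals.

Total capital V = 28.74 + 8.78 + 9.94 + 8.87 = 56.33.
Equity: weight = 28.74/56.33 = 0.5102; cost = 16.6%.
Revolver drawn: weight = 8.78/56.33 = 0.1559; after-tax cost = 3.25% × (1 − 20.3%) = 2.5902%.
Bank debt: weight = 9.94/56.33 = 0.1765; after-tax cost = 4.1% × (1 − 20.3%) = 3.2677%.
Private placement notes: weight = 8.87/56.33 = 0.1575; after-tax cost = 9.3% × (1 − 20.3%) = 7.4121%.
WACC = 0.5102 × 16.6000% + 0.1559 × 2.5902% + 0.1765 × 3.2677% + 0.1575 × 7.4121% = 10.6169%.

10.62%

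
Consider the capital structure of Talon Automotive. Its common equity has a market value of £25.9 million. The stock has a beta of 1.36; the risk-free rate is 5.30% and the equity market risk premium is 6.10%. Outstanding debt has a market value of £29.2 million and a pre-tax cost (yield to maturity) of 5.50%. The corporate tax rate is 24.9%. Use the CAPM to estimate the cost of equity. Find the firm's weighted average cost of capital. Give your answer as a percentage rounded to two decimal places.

Cost of equity via CAPM: Re = 5.3% + 1.36 × 6.1% = 13.5960%.
Total capital V = 25.9 + 29.2 = 55.1.
Equity: weight = 25.9/55.1 = 0.4701; cost = 13.596%.
Debt: weight = 29.2/55.1 = 0.5299; after-tax cost = 5.5% × (1 − 24.9%) = 4.1305%.
WACC = 0.4701 × 13.5960% + 0.5299 × 4.1305% = 8.5798%.

8.58%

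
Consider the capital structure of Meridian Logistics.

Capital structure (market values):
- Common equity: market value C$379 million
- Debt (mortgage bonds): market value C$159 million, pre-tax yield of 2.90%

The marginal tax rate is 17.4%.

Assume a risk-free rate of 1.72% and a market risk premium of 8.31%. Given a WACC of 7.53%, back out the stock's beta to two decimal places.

0.96

Total capital V = 379 + 159 = 538.
Equity weight = 379/538 = 0.7045.
Mortgage bonds weight = 159/538 = 0.2955.
Debt contribution = 0.2955 × 2.9% × (1 − 17.4%) = 0.7079%.
Required equity contribution = 7.53% − 0.7079% = 6.8221%  ⇒  Re = 9.6841%.
CAPM: 9.6841% = 1.72% + β × 8.31%  ⇒  β = 0.9584.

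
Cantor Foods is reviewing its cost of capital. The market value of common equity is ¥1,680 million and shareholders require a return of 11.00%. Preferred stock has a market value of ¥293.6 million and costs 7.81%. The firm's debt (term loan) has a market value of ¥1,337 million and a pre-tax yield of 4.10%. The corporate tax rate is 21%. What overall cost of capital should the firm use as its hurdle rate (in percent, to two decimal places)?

7.58%

Total capital V = 1680 + 293.6 + 1337 = 3310.6.
Equity: weight = 1680/3310.6 = 0.5075; cost = 11%.
Preferred: weight = 293.6/3310.6 = 0.0887; cost = 7.81%.
Term loan: weight = 1337/3310.6 = 0.4039; after-tax cost = 4.1% × (1 − 21%) = 3.2390%.
WACC = 0.5075 × 11.0000% + 0.0887 × 7.8100% + 0.4039 × 3.2390% = 7.5828%.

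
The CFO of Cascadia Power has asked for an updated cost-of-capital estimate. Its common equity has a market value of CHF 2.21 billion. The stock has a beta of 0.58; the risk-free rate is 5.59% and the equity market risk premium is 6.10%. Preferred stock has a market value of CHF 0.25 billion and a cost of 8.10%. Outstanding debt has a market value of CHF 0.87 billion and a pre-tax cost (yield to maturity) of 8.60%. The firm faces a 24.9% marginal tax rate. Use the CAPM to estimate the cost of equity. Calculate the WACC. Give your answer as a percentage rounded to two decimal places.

8.35%

Cost of equity via CAPM: Re = 5.59% + 0.58 × 6.1% = 9.1280%.
Total capital V = 2.21 + 0.25 + 0.87 = 3.33.
Equity: weight = 2.21/3.33 = 0.6637; cost = 9.128%.
Preferred: weight = 0.25/3.33 = 0.0751; cost = 8.1%.
Debt: weight = 0.87/3.33 = 0.2613; after-tax cost = 8.6% × (1 − 24.9%) = 6.4586%.
WACC = 0.6637 × 9.1280% + 0.0751 × 8.1000% + 0.2613 × 6.4586% = 8.3534%.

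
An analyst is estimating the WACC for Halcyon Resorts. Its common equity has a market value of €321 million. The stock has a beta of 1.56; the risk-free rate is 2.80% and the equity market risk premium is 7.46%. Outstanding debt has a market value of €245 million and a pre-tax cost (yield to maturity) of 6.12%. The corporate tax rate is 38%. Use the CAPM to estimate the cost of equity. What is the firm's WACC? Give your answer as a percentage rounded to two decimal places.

9.83%

Cost of equity via CAPM: Re = 2.8% + 1.56 × 7.46% = 14.4376%.
Total capital V = 321 + 245 = 566.
Equity: weight = 321/566 = 0.5671; cost = 14.4376%.
Debt: weight = 245/566 = 0.4329; after-tax cost = 6.12% × (1 − 38%) = 3.7944%.
WACC = 0.5671 × 14.4376% + 0.4329 × 3.7944% = 9.8306%.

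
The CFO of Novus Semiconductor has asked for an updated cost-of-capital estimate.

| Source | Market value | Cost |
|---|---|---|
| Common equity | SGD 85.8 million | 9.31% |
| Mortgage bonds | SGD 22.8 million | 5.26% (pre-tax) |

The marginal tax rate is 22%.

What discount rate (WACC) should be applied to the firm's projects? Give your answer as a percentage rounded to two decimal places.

Total capital V = 85.8 + 22.8 = 108.6.
Equity: weight = 85.8/108.6 = 0.7901; cost = 9.31%.
Mortgage bonds: weight = 22.8/108.6 = 0.2099; after-tax cost = 5.26% × (1 − 22%) = 4.1028%.
WACC = 0.7901 × 9.3100% + 0.2099 × 4.1028% = 8.2168%.

8.22%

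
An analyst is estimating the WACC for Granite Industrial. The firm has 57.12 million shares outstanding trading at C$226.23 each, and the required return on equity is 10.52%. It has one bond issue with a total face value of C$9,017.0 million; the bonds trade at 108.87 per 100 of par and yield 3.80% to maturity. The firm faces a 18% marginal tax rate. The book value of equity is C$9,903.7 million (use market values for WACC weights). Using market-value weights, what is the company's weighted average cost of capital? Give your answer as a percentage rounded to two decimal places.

Market value of equity E = 226.23 × 57.12m = 12922.2576m. Market value of debt D = 9017m × 108.87/100 = 9816.8079m.
Total capital V = 12922.2576 + 9816.8079 = 22739.0655.
Equity: weight = 12922.2576/22739.0655 = 0.5683; cost = 10.52%.
Bonds outstanding: weight = 9816.8079/22739.0655 = 0.4317; after-tax cost = 3.8% × (1 − 18%) = 3.1160%.
WACC = 0.5683 × 10.5200% + 0.4317 × 3.1160% = 7.3236%.

7.32%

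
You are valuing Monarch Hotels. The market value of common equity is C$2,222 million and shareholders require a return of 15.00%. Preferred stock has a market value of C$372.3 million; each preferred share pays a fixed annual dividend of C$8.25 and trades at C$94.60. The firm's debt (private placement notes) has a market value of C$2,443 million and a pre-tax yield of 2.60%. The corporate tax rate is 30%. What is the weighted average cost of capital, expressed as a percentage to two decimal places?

8.14%

Cost of preferred: Rp = 8.25 / 94.6 = 8.7209%.
Total capital V = 2222 + 372.3 + 2443 = 5037.3.
Equity: weight = 2222/5037.3 = 0.4411; cost = 15%.
Preferred: weight = 372.3/5037.3 = 0.0739; cost = 8.7209%.
Private placement notes: weight = 2443/5037.3 = 0.4850; after-tax cost = 2.6% × (1 − 30%) = 1.8200%.
WACC = 0.4411 × 15.0000% + 0.0739 × 8.7209% + 0.4850 × 1.8200% = 8.1439%.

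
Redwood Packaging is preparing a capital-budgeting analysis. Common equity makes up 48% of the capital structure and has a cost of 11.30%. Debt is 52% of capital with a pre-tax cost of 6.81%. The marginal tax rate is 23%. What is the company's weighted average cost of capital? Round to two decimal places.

After-tax cost of debt = 6.81% × (1 − 23%) = 5.2437%.
WACC = 0.480 × 11.3000% + 0.520 × 5.2437% = 8.1507%.

8.15%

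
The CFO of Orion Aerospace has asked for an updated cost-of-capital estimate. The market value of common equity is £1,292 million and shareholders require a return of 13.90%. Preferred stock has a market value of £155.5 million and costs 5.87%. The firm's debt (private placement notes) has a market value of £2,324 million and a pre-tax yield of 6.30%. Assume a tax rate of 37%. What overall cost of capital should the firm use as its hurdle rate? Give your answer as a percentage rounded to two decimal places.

7.45%

Total capital V = 1292 + 155.5 + 2324 = 3771.5.
Equity: weight = 1292/3771.5 = 0.3426; cost = 13.9%.
Preferred: weight = 155.5/3771.5 = 0.0412; cost = 5.87%.
Private placement notes: weight = 2324/3771.5 = 0.6162; after-tax cost = 6.3% × (1 − 37%) = 3.9690%.
WACC = 0.3426 × 13.9000% + 0.0412 × 5.8700% + 0.6162 × 3.9690% = 7.4494%.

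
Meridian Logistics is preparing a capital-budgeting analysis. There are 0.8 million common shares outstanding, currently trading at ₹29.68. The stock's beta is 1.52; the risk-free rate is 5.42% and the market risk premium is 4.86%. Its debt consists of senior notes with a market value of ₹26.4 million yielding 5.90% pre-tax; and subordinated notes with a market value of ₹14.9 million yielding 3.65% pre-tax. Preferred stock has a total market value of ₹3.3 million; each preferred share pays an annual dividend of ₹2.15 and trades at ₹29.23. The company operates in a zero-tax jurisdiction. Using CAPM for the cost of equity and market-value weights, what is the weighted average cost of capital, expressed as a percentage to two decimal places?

7.88%

Cost of equity via CAPM: Re = 5.42% + 1.52 × 4.86% = 12.8072%.
Cost of preferred: Rp = 2.15 / 29.23 = 7.3555%.
Market value of equity E = 29.68 × 0.8m = 23.744m.
Total capital V = 23.744 + 3.3 + 26.4 + 14.9 = 68.344.
Equity: weight = 23.744/68.344 = 0.3474; cost = 12.8072%.
Preferred: weight = 3.3/68.344 = 0.0483; cost = 7.3555%.
Senior notes: weight = 26.4/68.344 = 0.3863; after-tax cost = 5.9% × (1 − 0%) = 5.9000%.
Subordinated notes: weight = 14.9/68.344 = 0.2180; after-tax cost = 3.65% × (1 − 0%) = 3.6500%.
WACC = 0.3474 × 12.8072% + 0.0483 × 7.3555% + 0.3863 × 5.9000% + 0.2180 × 3.6500% = 7.8794%.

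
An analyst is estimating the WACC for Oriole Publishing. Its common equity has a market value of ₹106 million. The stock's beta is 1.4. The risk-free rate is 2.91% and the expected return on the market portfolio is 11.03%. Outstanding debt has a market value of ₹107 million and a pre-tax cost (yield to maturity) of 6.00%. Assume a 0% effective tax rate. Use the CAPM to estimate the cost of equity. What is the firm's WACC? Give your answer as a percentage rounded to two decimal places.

Market risk premium = 11.03% − 2.91% = 8.12%.
Cost of equity via CAPM: Re = 2.91% + 1.4 × 8.12% = 14.2780%.
Total capital V = 106 + 107 = 213.
Equity: weight = 106/213 = 0.4977; cost = 14.278%.
Debt: weight = 107/213 = 0.5023; after-tax cost = 6% × (1 − 0%) = 6.0000%.
WACC = 0.4977 × 14.2780% + 0.5023 × 6.0000% = 10.1196%.

10.12%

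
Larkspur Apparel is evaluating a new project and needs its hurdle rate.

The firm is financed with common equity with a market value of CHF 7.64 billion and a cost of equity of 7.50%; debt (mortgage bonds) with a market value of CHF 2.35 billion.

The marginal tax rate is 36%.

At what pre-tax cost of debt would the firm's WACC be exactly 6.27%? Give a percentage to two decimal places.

3.55%

Total capital V = 7.64 + 2.35 = 9.99.
Equity weight = 7.64/9.99 = 0.7648.
Mortgage bonds weight = 2.35/9.99 = 0.2352.
Equity contribution = 0.7648 × 7.5% = 5.7357%.
Remaining for debt = 6.27% − 5.7357% = 0.5343%.
Rd × (1 − 36%) × 0.2352 = 0.5343%  ⇒  Rd = 3.5487%.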